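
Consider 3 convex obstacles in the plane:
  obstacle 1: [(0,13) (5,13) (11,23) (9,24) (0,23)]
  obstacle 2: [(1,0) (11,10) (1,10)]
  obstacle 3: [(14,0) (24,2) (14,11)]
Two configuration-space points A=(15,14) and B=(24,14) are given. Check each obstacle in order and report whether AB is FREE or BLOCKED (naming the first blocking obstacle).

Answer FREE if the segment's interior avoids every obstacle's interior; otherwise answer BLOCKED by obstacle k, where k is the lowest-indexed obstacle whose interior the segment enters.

FREE

Obstacle 1 [(0,13) (5,13) (11,23) (9,24) (0,23)]:
  edge (0,13)–(5,13): clear
  edge (5,13)–(11,23): clear
  edge (11,23)–(9,24): clear
  edge (9,24)–(0,23): clear
  edge (0,23)–(0,13): clear
  midpoint (39/2,14) outside
  → clear
Obstacle 2 [(1,0) (11,10) (1,10)]:
  edge (1,0)–(11,10): clear
  edge (11,10)–(1,10): clear
  edge (1,10)–(1,0): clear
  midpoint (39/2,14) outside
  → clear
Obstacle 3 [(14,0) (24,2) (14,11)]:
  edge (14,0)–(24,2): clear
  edge (24,2)–(14,11): clear
  edge (14,11)–(14,0): clear
  midpoint (39/2,14) outside
  → clear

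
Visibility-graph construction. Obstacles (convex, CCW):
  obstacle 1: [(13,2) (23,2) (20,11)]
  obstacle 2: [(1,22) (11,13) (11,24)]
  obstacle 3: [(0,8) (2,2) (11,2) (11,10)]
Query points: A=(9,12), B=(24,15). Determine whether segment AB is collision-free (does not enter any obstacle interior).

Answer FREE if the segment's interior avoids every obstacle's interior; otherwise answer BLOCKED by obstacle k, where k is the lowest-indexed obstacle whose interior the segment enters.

FREE

Obstacle 1 [(13,2) (23,2) (20,11)]:
  edge (13,2)–(23,2): clear
  edge (23,2)–(20,11): clear
  edge (20,11)–(13,2): clear
  midpoint (33/2,27/2) outside
  → clear
Obstacle 2 [(1,22) (11,13) (11,24)]:
  edge (1,22)–(11,13): clear
  edge (11,13)–(11,24): clear
  edge (11,24)–(1,22): clear
  midpoint (33/2,27/2) outside
  → clear
Obstacle 3 [(0,8) (2,2) (11,2) (11,10)]:
  edge (0,8)–(2,2): clear
  edge (2,2)–(11,2): clear
  edge (11,2)–(11,10): clear
  edge (11,10)–(0,8): clear
  midpoint (33/2,27/2) outside
  → clear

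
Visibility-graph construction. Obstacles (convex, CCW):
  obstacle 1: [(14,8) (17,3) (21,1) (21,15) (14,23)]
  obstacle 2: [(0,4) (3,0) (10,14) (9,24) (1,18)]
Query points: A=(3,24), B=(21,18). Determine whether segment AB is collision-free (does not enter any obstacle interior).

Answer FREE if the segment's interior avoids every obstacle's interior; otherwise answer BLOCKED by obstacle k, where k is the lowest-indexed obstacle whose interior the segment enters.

Obstacle 1 [(14,8) (17,3) (21,1) (21,15) (14,23)]:
  edge (14,8)–(17,3): clear
  edge (17,3)–(21,1): clear
  edge (21,1)–(21,15): clear
  edge (21,15)–(14,23): crosses AB
  edge (14,23)–(14,8): crosses AB
  → BLOCKED
Obstacle 2 [(0,4) (3,0) (10,14) (9,24) (1,18)]:
  edge (0,4)–(3,0): clear
  edge (3,0)–(10,14): clear
  edge (10,14)–(9,24): crosses AB
  edge (9,24)–(1,18): crosses AB
  edge (1,18)–(0,4): clear
  → BLOCKED

BLOCKED by obstacle 1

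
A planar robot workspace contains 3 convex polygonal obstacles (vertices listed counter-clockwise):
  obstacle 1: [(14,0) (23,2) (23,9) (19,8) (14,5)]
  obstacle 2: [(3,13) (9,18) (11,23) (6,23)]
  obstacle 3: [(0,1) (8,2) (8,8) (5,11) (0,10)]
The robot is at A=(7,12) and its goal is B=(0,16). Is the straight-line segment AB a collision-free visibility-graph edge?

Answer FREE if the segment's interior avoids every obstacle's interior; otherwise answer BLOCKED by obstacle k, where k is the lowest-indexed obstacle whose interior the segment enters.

BLOCKED by obstacle 2

Obstacle 1 [(14,0) (23,2) (23,9) (19,8) (14,5)]:
  edge (14,0)–(23,2): clear
  edge (23,2)–(23,9): clear
  edge (23,9)–(19,8): clear
  edge (19,8)–(14,5): clear
  edge (14,5)–(14,0): clear
  midpoint (7/2,14) outside
  → clear
Obstacle 2 [(3,13) (9,18) (11,23) (6,23)]:
  edge (3,13)–(9,18): crosses AB
  edge (9,18)–(11,23): clear
  edge (11,23)–(6,23): clear
  edge (6,23)–(3,13): crosses AB
  → BLOCKED
Obstacle 3 [(0,1) (8,2) (8,8) (5,11) (0,10)]:
  edge (0,1)–(8,2): clear
  edge (8,2)–(8,8): clear
  edge (8,8)–(5,11): clear
  edge (5,11)–(0,10): clear
  edge (0,10)–(0,1): clear
  midpoint (7/2,14) outside
  → clear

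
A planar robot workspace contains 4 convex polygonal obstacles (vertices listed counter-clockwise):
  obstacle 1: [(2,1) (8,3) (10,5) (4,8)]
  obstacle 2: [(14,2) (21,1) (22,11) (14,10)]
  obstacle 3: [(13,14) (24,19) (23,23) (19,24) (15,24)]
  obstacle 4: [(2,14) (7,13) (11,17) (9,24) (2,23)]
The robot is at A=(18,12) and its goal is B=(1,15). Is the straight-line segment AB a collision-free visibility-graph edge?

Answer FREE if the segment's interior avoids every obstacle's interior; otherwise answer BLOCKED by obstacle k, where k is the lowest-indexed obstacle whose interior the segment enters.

BLOCKED by obstacle 4

Obstacle 1 [(2,1) (8,3) (10,5) (4,8)]:
  edge (2,1)–(8,3): clear
  edge (8,3)–(10,5): clear
  edge (10,5)–(4,8): clear
  edge (4,8)–(2,1): clear
  midpoint (19/2,27/2) outside
  → clear
Obstacle 2 [(14,2) (21,1) (22,11) (14,10)]:
  edge (14,2)–(21,1): clear
  edge (21,1)–(22,11): clear
  edge (22,11)–(14,10): clear
  edge (14,10)–(14,2): clear
  midpoint (19/2,27/2) outside
  → clear
Obstacle 3 [(13,14) (24,19) (23,23) (19,24) (15,24)]:
  edge (13,14)–(24,19): clear
  edge (24,19)–(23,23): clear
  edge (23,23)–(19,24): clear
  edge (19,24)–(15,24): clear
  edge (15,24)–(13,14): clear
  midpoint (19/2,27/2) outside
  → clear
Obstacle 4 [(2,14) (7,13) (11,17) (9,24) (2,23)]:
  edge (2,14)–(7,13): clear
  edge (7,13)–(11,17): crosses AB
  edge (11,17)–(9,24): clear
  edge (9,24)–(2,23): clear
  edge (2,23)–(2,14): crosses AB
  → BLOCKED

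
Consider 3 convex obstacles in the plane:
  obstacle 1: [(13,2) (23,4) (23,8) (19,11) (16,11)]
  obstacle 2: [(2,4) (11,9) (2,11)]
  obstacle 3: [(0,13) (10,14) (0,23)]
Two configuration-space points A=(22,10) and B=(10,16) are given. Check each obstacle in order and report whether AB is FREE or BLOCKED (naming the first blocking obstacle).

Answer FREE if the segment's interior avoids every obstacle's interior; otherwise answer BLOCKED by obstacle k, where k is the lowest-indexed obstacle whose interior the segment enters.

FREE

Obstacle 1 [(13,2) (23,4) (23,8) (19,11) (16,11)]:
  edge (13,2)–(23,4): clear
  edge (23,4)–(23,8): clear
  edge (23,8)–(19,11): clear
  edge (19,11)–(16,11): clear
  edge (16,11)–(13,2): clear
  midpoint (16,13) outside
  → clear
Obstacle 2 [(2,4) (11,9) (2,11)]:
  edge (2,4)–(11,9): clear
  edge (11,9)–(2,11): clear
  edge (2,11)–(2,4): clear
  midpoint (16,13) outside
  → clear
Obstacle 3 [(0,13) (10,14) (0,23)]:
  edge (0,13)–(10,14): clear
  edge (10,14)–(0,23): clear
  edge (0,23)–(0,13): clear
  midpoint (16,13) outside
  → clear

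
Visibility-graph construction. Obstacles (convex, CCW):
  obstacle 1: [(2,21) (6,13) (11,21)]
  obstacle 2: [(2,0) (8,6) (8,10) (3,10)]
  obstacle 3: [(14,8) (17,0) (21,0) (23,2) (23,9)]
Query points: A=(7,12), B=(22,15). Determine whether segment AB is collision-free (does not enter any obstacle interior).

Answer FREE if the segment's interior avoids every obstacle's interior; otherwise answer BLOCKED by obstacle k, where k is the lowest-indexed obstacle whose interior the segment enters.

FREE

Obstacle 1 [(2,21) (6,13) (11,21)]:
  edge (2,21)–(6,13): clear
  edge (6,13)–(11,21): clear
  edge (11,21)–(2,21): clear
  midpoint (29/2,27/2) outside
  → clear
Obstacle 2 [(2,0) (8,6) (8,10) (3,10)]:
  edge (2,0)–(8,6): clear
  edge (8,6)–(8,10): clear
  edge (8,10)–(3,10): clear
  edge (3,10)–(2,0): clear
  midpoint (29/2,27/2) outside
  → clear
Obstacle 3 [(14,8) (17,0) (21,0) (23,2) (23,9)]:
  edge (14,8)–(17,0): clear
  edge (17,0)–(21,0): clear
  edge (21,0)–(23,2): clear
  edge (23,2)–(23,9): clear
  edge (23,9)–(14,8): clear
  midpoint (29/2,27/2) outside
  → clear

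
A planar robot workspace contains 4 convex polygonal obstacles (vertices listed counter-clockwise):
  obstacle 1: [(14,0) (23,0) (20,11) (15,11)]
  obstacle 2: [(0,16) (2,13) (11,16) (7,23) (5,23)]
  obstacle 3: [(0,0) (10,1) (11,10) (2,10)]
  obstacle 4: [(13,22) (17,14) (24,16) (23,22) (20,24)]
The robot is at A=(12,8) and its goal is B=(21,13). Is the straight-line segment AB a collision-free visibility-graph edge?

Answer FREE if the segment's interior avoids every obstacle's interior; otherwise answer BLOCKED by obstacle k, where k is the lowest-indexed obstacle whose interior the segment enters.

BLOCKED by obstacle 1

Obstacle 1 [(14,0) (23,0) (20,11) (15,11)]:
  edge (14,0)–(23,0): clear
  edge (23,0)–(20,11): clear
  edge (20,11)–(15,11): crosses AB
  edge (15,11)–(14,0): crosses AB
  → BLOCKED
Obstacle 2 [(0,16) (2,13) (11,16) (7,23) (5,23)]:
  edge (0,16)–(2,13): clear
  edge (2,13)–(11,16): clear
  edge (11,16)–(7,23): clear
  edge (7,23)–(5,23): clear
  edge (5,23)–(0,16): clear
  midpoint (33/2,21/2) outside
  → clear
Obstacle 3 [(0,0) (10,1) (11,10) (2,10)]:
  edge (0,0)–(10,1): clear
  edge (10,1)–(11,10): clear
  edge (11,10)–(2,10): clear
  edge (2,10)–(0,0): clear
  midpoint (33/2,21/2) outside
  → clear
Obstacle 4 [(13,22) (17,14) (24,16) (23,22) (20,24)]:
  edge (13,22)–(17,14): clear
  edge (17,14)–(24,16): clear
  edge (24,16)–(23,22): clear
  edge (23,22)–(20,24): clear
  edge (20,24)–(13,22): clear
  midpoint (33/2,21/2) outside
  → clear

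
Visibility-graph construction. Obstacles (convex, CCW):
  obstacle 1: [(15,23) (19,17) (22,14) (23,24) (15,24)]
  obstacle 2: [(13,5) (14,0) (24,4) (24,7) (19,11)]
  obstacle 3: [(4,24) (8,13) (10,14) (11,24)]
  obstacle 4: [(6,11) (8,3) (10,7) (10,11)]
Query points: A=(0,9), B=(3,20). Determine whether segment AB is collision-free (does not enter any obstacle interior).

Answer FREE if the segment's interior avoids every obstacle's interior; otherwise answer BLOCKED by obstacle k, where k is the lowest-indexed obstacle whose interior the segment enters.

FREE

Obstacle 1 [(15,23) (19,17) (22,14) (23,24) (15,24)]:
  edge (15,23)–(19,17): clear
  edge (19,17)–(22,14): clear
  edge (22,14)–(23,24): clear
  edge (23,24)–(15,24): clear
  edge (15,24)–(15,23): clear
  midpoint (3/2,29/2) outside
  → clear
Obstacle 2 [(13,5) (14,0) (24,4) (24,7) (19,11)]:
  edge (13,5)–(14,0): clear
  edge (14,0)–(24,4): clear
  edge (24,4)–(24,7): clear
  edge (24,7)–(19,11): clear
  edge (19,11)–(13,5): clear
  midpoint (3/2,29/2) outside
  → clear
Obstacle 3 [(4,24) (8,13) (10,14) (11,24)]:
  edge (4,24)–(8,13): clear
  edge (8,13)–(10,14): clear
  edge (10,14)–(11,24): clear
  edge (11,24)–(4,24): clear
  midpoint (3/2,29/2) outside
  → clear
Obstacle 4 [(6,11) (8,3) (10,7) (10,11)]:
  edge (6,11)–(8,3): clear
  edge (8,3)–(10,7): clear
  edge (10,7)–(10,11): clear
  edge (10,11)–(6,11): clear
  midpoint (3/2,29/2) outside
  → clear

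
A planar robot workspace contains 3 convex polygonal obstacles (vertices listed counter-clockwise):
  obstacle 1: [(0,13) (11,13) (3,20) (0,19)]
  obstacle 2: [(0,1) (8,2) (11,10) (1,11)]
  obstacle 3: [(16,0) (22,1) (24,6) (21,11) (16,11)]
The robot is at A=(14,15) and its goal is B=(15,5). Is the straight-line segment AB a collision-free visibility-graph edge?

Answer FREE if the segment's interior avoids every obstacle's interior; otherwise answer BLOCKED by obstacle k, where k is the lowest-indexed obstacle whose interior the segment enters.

FREE

Obstacle 1 [(0,13) (11,13) (3,20) (0,19)]:
  edge (0,13)–(11,13): clear
  edge (11,13)–(3,20): clear
  edge (3,20)–(0,19): clear
  edge (0,19)–(0,13): clear
  midpoint (29/2,10) outside
  → clear
Obstacle 2 [(0,1) (8,2) (11,10) (1,11)]:
  edge (0,1)–(8,2): clear
  edge (8,2)–(11,10): clear
  edge (11,10)–(1,11): clear
  edge (1,11)–(0,1): clear
  midpoint (29/2,10) outside
  → clear
Obstacle 3 [(16,0) (22,1) (24,6) (21,11) (16,11)]:
  edge (16,0)–(22,1): clear
  edge (22,1)–(24,6): clear
  edge (24,6)–(21,11): clear
  edge (21,11)–(16,11): clear
  edge (16,11)–(16,0): clear
  midpoint (29/2,10) outside
  → clear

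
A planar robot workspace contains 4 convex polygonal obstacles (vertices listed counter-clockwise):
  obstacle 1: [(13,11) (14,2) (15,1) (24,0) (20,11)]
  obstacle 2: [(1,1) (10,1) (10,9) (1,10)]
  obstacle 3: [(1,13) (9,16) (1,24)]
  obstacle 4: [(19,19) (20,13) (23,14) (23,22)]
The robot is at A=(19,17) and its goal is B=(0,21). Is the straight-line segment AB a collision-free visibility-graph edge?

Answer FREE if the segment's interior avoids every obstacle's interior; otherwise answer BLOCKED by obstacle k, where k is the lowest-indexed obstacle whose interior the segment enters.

BLOCKED by obstacle 3

Obstacle 1 [(13,11) (14,2) (15,1) (24,0) (20,11)]:
  edge (13,11)–(14,2): clear
  edge (14,2)–(15,1): clear
  edge (15,1)–(24,0): clear
  edge (24,0)–(20,11): clear
  edge (20,11)–(13,11): clear
  midpoint (19/2,19) outside
  → clear
Obstacle 2 [(1,1) (10,1) (10,9) (1,10)]:
  edge (1,1)–(10,1): clear
  edge (10,1)–(10,9): clear
  edge (10,9)–(1,10): clear
  edge (1,10)–(1,1): clear
  midpoint (19/2,19) outside
  → clear
Obstacle 3 [(1,13) (9,16) (1,24)]:
  edge (1,13)–(9,16): clear
  edge (9,16)–(1,24): crosses AB
  edge (1,24)–(1,13): crosses AB
  → BLOCKED
Obstacle 4 [(19,19) (20,13) (23,14) (23,22)]:
  edge (19,19)–(20,13): clear
  edge (20,13)–(23,14): clear
  edge (23,14)–(23,22): clear
  edge (23,22)–(19,19): clear
  midpoint (19/2,19) outside
  → clear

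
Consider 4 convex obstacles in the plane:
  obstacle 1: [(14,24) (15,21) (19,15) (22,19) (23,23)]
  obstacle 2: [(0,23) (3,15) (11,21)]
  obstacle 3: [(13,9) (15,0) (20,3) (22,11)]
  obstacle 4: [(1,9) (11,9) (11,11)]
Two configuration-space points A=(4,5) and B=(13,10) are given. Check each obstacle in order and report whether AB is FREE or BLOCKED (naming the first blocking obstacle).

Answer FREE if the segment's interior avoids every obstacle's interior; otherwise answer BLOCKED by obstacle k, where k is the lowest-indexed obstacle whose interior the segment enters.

Obstacle 1 [(14,24) (15,21) (19,15) (22,19) (23,23)]:
  edge (14,24)–(15,21): clear
  edge (15,21)–(19,15): clear
  edge (19,15)–(22,19): clear
  edge (22,19)–(23,23): clear
  edge (23,23)–(14,24): clear
  midpoint (17/2,15/2) outside
  → clear
Obstacle 2 [(0,23) (3,15) (11,21)]:
  edge (0,23)–(3,15): clear
  edge (3,15)–(11,21): clear
  edge (11,21)–(0,23): clear
  midpoint (17/2,15/2) outside
  → clear
Obstacle 3 [(13,9) (15,0) (20,3) (22,11)]:
  edge (13,9)–(15,0): clear
  edge (15,0)–(20,3): clear
  edge (20,3)–(22,11): clear
  edge (22,11)–(13,9): clear
  midpoint (17/2,15/2) outside
  → clear
Obstacle 4 [(1,9) (11,9) (11,11)]:
  edge (1,9)–(11,9): clear
  edge (11,9)–(11,11): clear
  edge (11,11)–(1,9): clear
  midpoint (17/2,15/2) outside
  → clear

FREE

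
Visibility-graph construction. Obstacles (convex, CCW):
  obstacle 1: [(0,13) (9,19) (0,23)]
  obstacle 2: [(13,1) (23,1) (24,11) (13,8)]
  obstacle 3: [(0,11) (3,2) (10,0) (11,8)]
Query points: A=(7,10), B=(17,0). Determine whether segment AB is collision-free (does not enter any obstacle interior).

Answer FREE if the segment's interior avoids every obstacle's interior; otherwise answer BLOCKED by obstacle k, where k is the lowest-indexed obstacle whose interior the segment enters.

BLOCKED by obstacle 2

Obstacle 1 [(0,13) (9,19) (0,23)]:
  edge (0,13)–(9,19): clear
  edge (9,19)–(0,23): clear
  edge (0,23)–(0,13): clear
  midpoint (12,5) outside
  → clear
Obstacle 2 [(13,1) (23,1) (24,11) (13,8)]:
  edge (13,1)–(23,1): crosses AB
  edge (23,1)–(24,11): clear
  edge (24,11)–(13,8): clear
  edge (13,8)–(13,1): crosses AB
  → BLOCKED
Obstacle 3 [(0,11) (3,2) (10,0) (11,8)]:
  edge (0,11)–(3,2): clear
  edge (3,2)–(10,0): clear
  edge (10,0)–(11,8): crosses AB
  edge (11,8)–(0,11): crosses AB
  → BLOCKED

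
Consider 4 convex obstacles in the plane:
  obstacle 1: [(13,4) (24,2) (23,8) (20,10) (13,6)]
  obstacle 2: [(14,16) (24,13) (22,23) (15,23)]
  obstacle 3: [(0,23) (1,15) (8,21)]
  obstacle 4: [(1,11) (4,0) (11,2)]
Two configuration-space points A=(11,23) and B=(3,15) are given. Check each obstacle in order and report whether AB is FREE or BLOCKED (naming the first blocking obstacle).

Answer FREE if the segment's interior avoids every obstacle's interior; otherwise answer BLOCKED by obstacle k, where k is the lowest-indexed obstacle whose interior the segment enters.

FREE

Obstacle 1 [(13,4) (24,2) (23,8) (20,10) (13,6)]:
  edge (13,4)–(24,2): clear
  edge (24,2)–(23,8): clear
  edge (23,8)–(20,10): clear
  edge (20,10)–(13,6): clear
  edge (13,6)–(13,4): clear
  midpoint (7,19) outside
  → clear
Obstacle 2 [(14,16) (24,13) (22,23) (15,23)]:
  edge (14,16)–(24,13): clear
  edge (24,13)–(22,23): clear
  edge (22,23)–(15,23): clear
  edge (15,23)–(14,16): clear
  midpoint (7,19) outside
  → clear
Obstacle 3 [(0,23) (1,15) (8,21)]:
  edge (0,23)–(1,15): clear
  edge (1,15)–(8,21): clear
  edge (8,21)–(0,23): clear
  midpoint (7,19) outside
  → clear
Obstacle 4 [(1,11) (4,0) (11,2)]:
  edge (1,11)–(4,0): clear
  edge (4,0)–(11,2): clear
  edge (11,2)–(1,11): clear
  midpoint (7,19) outside
  → clear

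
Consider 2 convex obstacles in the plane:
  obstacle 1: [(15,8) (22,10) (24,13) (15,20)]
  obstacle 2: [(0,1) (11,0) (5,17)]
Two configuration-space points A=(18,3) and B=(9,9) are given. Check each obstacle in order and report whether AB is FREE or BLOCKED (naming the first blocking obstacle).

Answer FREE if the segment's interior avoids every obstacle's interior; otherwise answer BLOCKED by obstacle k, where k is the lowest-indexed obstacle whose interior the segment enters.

Obstacle 1 [(15,8) (22,10) (24,13) (15,20)]:
  edge (15,8)–(22,10): clear
  edge (22,10)–(24,13): clear
  edge (24,13)–(15,20): clear
  edge (15,20)–(15,8): clear
  midpoint (27/2,6) outside
  → clear
Obstacle 2 [(0,1) (11,0) (5,17)]:
  edge (0,1)–(11,0): clear
  edge (11,0)–(5,17): clear
  edge (5,17)–(0,1): clear
  midpoint (27/2,6) outside
  → clear

FREE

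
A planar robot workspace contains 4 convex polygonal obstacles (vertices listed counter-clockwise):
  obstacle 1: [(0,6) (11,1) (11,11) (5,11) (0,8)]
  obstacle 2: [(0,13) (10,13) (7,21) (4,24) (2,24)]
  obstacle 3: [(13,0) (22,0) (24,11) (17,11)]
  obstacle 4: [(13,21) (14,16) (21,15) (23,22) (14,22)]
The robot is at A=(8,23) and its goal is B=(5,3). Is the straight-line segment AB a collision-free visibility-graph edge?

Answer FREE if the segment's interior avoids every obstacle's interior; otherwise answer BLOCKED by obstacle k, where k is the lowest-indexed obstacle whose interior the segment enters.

BLOCKED by obstacle 1

Obstacle 1 [(0,6) (11,1) (11,11) (5,11) (0,8)]:
  edge (0,6)–(11,1): crosses AB
  edge (11,1)–(11,11): clear
  edge (11,11)–(5,11): crosses AB
  edge (5,11)–(0,8): clear
  edge (0,8)–(0,6): clear
  → BLOCKED
Obstacle 2 [(0,13) (10,13) (7,21) (4,24) (2,24)]:
  edge (0,13)–(10,13): crosses AB
  edge (10,13)–(7,21): crosses AB
  edge (7,21)–(4,24): clear
  edge (4,24)–(2,24): clear
  edge (2,24)–(0,13): clear
  → BLOCKED
Obstacle 3 [(13,0) (22,0) (24,11) (17,11)]:
  edge (13,0)–(22,0): clear
  edge (22,0)–(24,11): clear
  edge (24,11)–(17,11): clear
  edge (17,11)–(13,0): clear
  midpoint (13/2,13) outside
  → clear
Obstacle 4 [(13,21) (14,16) (21,15) (23,22) (14,22)]:
  edge (13,21)–(14,16): clear
  edge (14,16)–(21,15): clear
  edge (21,15)–(23,22): clear
  edge (23,22)–(14,22): clear
  edge (14,22)–(13,21): clear
  midpoint (13/2,13) outside
  → clear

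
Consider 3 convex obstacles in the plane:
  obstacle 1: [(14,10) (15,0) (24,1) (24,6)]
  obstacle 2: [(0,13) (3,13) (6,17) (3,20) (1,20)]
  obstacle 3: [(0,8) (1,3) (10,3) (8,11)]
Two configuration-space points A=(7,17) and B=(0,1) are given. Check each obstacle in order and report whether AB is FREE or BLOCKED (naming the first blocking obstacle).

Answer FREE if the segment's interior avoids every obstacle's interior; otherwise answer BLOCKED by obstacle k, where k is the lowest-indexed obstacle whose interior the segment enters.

Obstacle 1 [(14,10) (15,0) (24,1) (24,6)]:
  edge (14,10)–(15,0): clear
  edge (15,0)–(24,1): clear
  edge (24,1)–(24,6): clear
  edge (24,6)–(14,10): clear
  midpoint (7/2,9) outside
  → clear
Obstacle 2 [(0,13) (3,13) (6,17) (3,20) (1,20)]:
  edge (0,13)–(3,13): clear
  edge (3,13)–(6,17): clear
  edge (6,17)–(3,20): clear
  edge (3,20)–(1,20): clear
  edge (1,20)–(0,13): clear
  midpoint (7/2,9) outside
  → clear
Obstacle 3 [(0,8) (1,3) (10,3) (8,11)]:
  edge (0,8)–(1,3): crosses AB
  edge (1,3)–(10,3): clear
  edge (10,3)–(8,11): clear
  edge (8,11)–(0,8): crosses AB
  → BLOCKED

BLOCKED by obstacle 3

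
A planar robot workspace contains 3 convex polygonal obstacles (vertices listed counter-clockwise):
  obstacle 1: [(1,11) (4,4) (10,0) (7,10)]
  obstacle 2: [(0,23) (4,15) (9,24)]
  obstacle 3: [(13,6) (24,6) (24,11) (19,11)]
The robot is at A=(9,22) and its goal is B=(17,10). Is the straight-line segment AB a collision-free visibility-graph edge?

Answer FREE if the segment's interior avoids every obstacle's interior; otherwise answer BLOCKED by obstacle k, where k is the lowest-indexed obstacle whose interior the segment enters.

Obstacle 1 [(1,11) (4,4) (10,0) (7,10)]:
  edge (1,11)–(4,4): clear
  edge (4,4)–(10,0): clear
  edge (10,0)–(7,10): clear
  edge (7,10)–(1,11): clear
  midpoint (13,16) outside
  → clear
Obstacle 2 [(0,23) (4,15) (9,24)]:
  edge (0,23)–(4,15): clear
  edge (4,15)–(9,24): clear
  edge (9,24)–(0,23): clear
  midpoint (13,16) outside
  → clear
Obstacle 3 [(13,6) (24,6) (24,11) (19,11)]:
  edge (13,6)–(24,6): clear
  edge (24,6)–(24,11): clear
  edge (24,11)–(19,11): clear
  edge (19,11)–(13,6): clear
  midpoint (13,16) outside
  → clear

FREE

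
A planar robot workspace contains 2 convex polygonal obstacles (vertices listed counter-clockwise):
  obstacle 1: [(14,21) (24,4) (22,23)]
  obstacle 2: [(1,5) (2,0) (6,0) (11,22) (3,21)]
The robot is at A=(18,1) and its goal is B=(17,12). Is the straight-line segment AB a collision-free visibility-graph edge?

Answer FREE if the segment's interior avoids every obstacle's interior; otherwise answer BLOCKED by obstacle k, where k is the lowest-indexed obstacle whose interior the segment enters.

FREE

Obstacle 1 [(14,21) (24,4) (22,23)]:
  edge (14,21)–(24,4): clear
  edge (24,4)–(22,23): clear
  edge (22,23)–(14,21): clear
  midpoint (35/2,13/2) outside
  → clear
Obstacle 2 [(1,5) (2,0) (6,0) (11,22) (3,21)]:
  edge (1,5)–(2,0): clear
  edge (2,0)–(6,0): clear
  edge (6,0)–(11,22): clear
  edge (11,22)–(3,21): clear
  edge (3,21)–(1,5): clear
  midpoint (35/2,13/2) outside
  → clear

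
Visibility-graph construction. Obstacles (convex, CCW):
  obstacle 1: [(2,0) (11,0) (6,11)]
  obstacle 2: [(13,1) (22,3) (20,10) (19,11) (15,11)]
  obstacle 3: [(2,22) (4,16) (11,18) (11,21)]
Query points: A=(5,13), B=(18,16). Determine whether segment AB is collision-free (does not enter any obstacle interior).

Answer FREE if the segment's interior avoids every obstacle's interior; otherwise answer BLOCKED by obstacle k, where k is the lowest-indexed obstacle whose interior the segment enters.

Obstacle 1 [(2,0) (11,0) (6,11)]:
  edge (2,0)–(11,0): clear
  edge (11,0)–(6,11): clear
  edge (6,11)–(2,0): clear
  midpoint (23/2,29/2) outside
  → clear
Obstacle 2 [(13,1) (22,3) (20,10) (19,11) (15,11)]:
  edge (13,1)–(22,3): clear
  edge (22,3)–(20,10): clear
  edge (20,10)–(19,11): clear
  edge (19,11)–(15,11): clear
  edge (15,11)–(13,1): clear
  midpoint (23/2,29/2) outside
  → clear
Obstacle 3 [(2,22) (4,16) (11,18) (11,21)]:
  edge (2,22)–(4,16): clear
  edge (4,16)–(11,18): clear
  edge (11,18)–(11,21): clear
  edge (11,21)–(2,22): clear
  midpoint (23/2,29/2) outside
  → clear

FREE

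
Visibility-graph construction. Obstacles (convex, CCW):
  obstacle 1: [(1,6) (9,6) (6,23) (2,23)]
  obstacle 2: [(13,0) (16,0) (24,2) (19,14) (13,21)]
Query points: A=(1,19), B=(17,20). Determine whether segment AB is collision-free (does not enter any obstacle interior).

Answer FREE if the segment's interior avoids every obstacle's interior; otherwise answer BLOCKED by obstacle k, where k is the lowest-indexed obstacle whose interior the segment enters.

BLOCKED by obstacle 1

Obstacle 1 [(1,6) (9,6) (6,23) (2,23)]:
  edge (1,6)–(9,6): clear
  edge (9,6)–(6,23): crosses AB
  edge (6,23)–(2,23): clear
  edge (2,23)–(1,6): crosses AB
  → BLOCKED
Obstacle 2 [(13,0) (16,0) (24,2) (19,14) (13,21)]:
  edge (13,0)–(16,0): clear
  edge (16,0)–(24,2): clear
  edge (24,2)–(19,14): clear
  edge (19,14)–(13,21): crosses AB
  edge (13,21)–(13,0): crosses AB
  → BLOCKED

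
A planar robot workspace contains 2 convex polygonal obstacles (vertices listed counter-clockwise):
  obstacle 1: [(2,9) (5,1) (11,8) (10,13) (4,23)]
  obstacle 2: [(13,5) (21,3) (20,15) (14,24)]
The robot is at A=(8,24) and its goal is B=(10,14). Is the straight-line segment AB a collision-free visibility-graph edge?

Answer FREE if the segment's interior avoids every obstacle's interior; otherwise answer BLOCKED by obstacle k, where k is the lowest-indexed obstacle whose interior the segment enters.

FREE

Obstacle 1 [(2,9) (5,1) (11,8) (10,13) (4,23)]:
  edge (2,9)–(5,1): clear
  edge (5,1)–(11,8): clear
  edge (11,8)–(10,13): clear
  edge (10,13)–(4,23): clear
  edge (4,23)–(2,9): clear
  midpoint (9,19) outside
  → clear
Obstacle 2 [(13,5) (21,3) (20,15) (14,24)]:
  edge (13,5)–(21,3): clear
  edge (21,3)–(20,15): clear
  edge (20,15)–(14,24): clear
  edge (14,24)–(13,5): clear
  midpoint (9,19) outside
  → clear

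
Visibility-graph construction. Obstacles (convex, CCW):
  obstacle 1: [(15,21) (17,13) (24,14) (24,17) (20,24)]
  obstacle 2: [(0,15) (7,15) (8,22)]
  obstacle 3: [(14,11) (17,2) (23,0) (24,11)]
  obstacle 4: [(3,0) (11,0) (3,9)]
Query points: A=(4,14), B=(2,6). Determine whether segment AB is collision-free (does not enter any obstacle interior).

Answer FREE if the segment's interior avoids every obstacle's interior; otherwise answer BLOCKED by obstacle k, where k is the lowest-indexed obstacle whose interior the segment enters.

FREE

Obstacle 1 [(15,21) (17,13) (24,14) (24,17) (20,24)]:
  edge (15,21)–(17,13): clear
  edge (17,13)–(24,14): clear
  edge (24,14)–(24,17): clear
  edge (24,17)–(20,24): clear
  edge (20,24)–(15,21): clear
  midpoint (3,10) outside
  → clear
Obstacle 2 [(0,15) (7,15) (8,22)]:
  edge (0,15)–(7,15): clear
  edge (7,15)–(8,22): clear
  edge (8,22)–(0,15): clear
  midpoint (3,10) outside
  → clear
Obstacle 3 [(14,11) (17,2) (23,0) (24,11)]:
  edge (14,11)–(17,2): clear
  edge (17,2)–(23,0): clear
  edge (23,0)–(24,11): clear
  edge (24,11)–(14,11): clear
  midpoint (3,10) outside
  → clear
Obstacle 4 [(3,0) (11,0) (3,9)]:
  edge (3,0)–(11,0): clear
  edge (11,0)–(3,9): clear
  edge (3,9)–(3,0): clear
  midpoint (3,10) outside
  → clear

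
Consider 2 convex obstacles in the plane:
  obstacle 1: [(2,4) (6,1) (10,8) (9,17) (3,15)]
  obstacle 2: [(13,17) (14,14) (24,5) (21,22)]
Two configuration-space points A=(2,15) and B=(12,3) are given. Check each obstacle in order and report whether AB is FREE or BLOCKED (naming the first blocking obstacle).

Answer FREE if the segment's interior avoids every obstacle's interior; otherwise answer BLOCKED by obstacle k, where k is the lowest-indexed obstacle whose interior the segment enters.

BLOCKED by obstacle 1

Obstacle 1 [(2,4) (6,1) (10,8) (9,17) (3,15)]:
  edge (2,4)–(6,1): clear
  edge (6,1)–(10,8): crosses AB
  edge (10,8)–(9,17): clear
  edge (9,17)–(3,15): clear
  edge (3,15)–(2,4): crosses AB
  → BLOCKED
Obstacle 2 [(13,17) (14,14) (24,5) (21,22)]:
  edge (13,17)–(14,14): clear
  edge (14,14)–(24,5): clear
  edge (24,5)–(21,22): clear
  edge (21,22)–(13,17): clear
  midpoint (7,9) outside
  → clear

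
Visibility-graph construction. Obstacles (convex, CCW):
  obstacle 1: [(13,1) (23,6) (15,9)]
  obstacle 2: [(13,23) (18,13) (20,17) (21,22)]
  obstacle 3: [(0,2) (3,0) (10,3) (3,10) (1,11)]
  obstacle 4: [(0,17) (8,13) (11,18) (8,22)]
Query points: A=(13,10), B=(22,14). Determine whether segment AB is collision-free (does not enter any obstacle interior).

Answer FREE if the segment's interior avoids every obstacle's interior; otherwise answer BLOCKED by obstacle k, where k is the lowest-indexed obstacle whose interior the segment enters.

Obstacle 1 [(13,1) (23,6) (15,9)]:
  edge (13,1)–(23,6): clear
  edge (23,6)–(15,9): clear
  edge (15,9)–(13,1): clear
  midpoint (35/2,12) outside
  → clear
Obstacle 2 [(13,23) (18,13) (20,17) (21,22)]:
  edge (13,23)–(18,13): clear
  edge (18,13)–(20,17): clear
  edge (20,17)–(21,22): clear
  edge (21,22)–(13,23): clear
  midpoint (35/2,12) outside
  → clear
Obstacle 3 [(0,2) (3,0) (10,3) (3,10) (1,11)]:
  edge (0,2)–(3,0): clear
  edge (3,0)–(10,3): clear
  edge (10,3)–(3,10): clear
  edge (3,10)–(1,11): clear
  edge (1,11)–(0,2): clear
  midpoint (35/2,12) outside
  → clear
Obstacle 4 [(0,17) (8,13) (11,18) (8,22)]:
  edge (0,17)–(8,13): clear
  edge (8,13)–(11,18): clear
  edge (11,18)–(8,22): clear
  edge (8,22)–(0,17): clear
  midpoint (35/2,12) outside
  → clear

FREE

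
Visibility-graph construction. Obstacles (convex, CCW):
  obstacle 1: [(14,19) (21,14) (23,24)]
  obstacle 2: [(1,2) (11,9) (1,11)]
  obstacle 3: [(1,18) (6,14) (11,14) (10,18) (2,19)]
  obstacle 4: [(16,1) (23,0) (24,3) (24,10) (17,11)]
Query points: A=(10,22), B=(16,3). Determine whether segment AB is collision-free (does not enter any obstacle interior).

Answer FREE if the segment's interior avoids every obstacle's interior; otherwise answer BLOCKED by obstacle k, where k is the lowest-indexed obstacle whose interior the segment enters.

Obstacle 1 [(14,19) (21,14) (23,24)]:
  edge (14,19)–(21,14): clear
  edge (21,14)–(23,24): clear
  edge (23,24)–(14,19): clear
  midpoint (13,25/2) outside
  → clear
Obstacle 2 [(1,2) (11,9) (1,11)]:
  edge (1,2)–(11,9): clear
  edge (11,9)–(1,11): clear
  edge (1,11)–(1,2): clear
  midpoint (13,25/2) outside
  → clear
Obstacle 3 [(1,18) (6,14) (11,14) (10,18) (2,19)]:
  edge (1,18)–(6,14): clear
  edge (6,14)–(11,14): clear
  edge (11,14)–(10,18): clear
  edge (10,18)–(2,19): clear
  edge (2,19)–(1,18): clear
  midpoint (13,25/2) outside
  → clear
Obstacle 4 [(16,1) (23,0) (24,3) (24,10) (17,11)]:
  edge (16,1)–(23,0): clear
  edge (23,0)–(24,3): clear
  edge (24,3)–(24,10): clear
  edge (24,10)–(17,11): clear
  edge (17,11)–(16,1): clear
  midpoint (13,25/2) outside
  → clear

FREE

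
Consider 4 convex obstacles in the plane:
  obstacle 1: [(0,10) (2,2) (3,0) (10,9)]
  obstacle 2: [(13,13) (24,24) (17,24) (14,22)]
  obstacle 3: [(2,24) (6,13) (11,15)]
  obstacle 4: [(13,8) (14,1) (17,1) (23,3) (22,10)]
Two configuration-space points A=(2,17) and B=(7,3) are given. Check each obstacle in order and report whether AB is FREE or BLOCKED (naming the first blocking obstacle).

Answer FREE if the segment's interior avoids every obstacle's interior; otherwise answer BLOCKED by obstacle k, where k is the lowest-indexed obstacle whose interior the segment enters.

BLOCKED by obstacle 1

Obstacle 1 [(0,10) (2,2) (3,0) (10,9)]:
  edge (0,10)–(2,2): clear
  edge (2,2)–(3,0): clear
  edge (3,0)–(10,9): crosses AB
  edge (10,9)–(0,10): crosses AB
  → BLOCKED
Obstacle 2 [(13,13) (24,24) (17,24) (14,22)]:
  edge (13,13)–(24,24): clear
  edge (24,24)–(17,24): clear
  edge (17,24)–(14,22): clear
  edge (14,22)–(13,13): clear
  midpoint (9/2,10) outside
  → clear
Obstacle 3 [(2,24) (6,13) (11,15)]:
  edge (2,24)–(6,13): clear
  edge (6,13)–(11,15): clear
  edge (11,15)–(2,24): clear
  midpoint (9/2,10) outside
  → clear
Obstacle 4 [(13,8) (14,1) (17,1) (23,3) (22,10)]:
  edge (13,8)–(14,1): clear
  edge (14,1)–(17,1): clear
  edge (17,1)–(23,3): clear
  edge (23,3)–(22,10): clear
  edge (22,10)–(13,8): clear
  midpoint (9/2,10) outside
  → clear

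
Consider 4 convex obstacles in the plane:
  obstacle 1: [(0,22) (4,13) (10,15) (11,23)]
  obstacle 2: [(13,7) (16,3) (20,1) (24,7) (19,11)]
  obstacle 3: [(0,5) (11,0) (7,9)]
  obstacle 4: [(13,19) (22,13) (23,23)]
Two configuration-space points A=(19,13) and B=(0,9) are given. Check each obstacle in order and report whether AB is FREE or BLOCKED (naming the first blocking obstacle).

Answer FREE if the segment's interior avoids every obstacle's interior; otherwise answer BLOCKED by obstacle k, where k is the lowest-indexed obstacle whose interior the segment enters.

FREE

Obstacle 1 [(0,22) (4,13) (10,15) (11,23)]:
  edge (0,22)–(4,13): clear
  edge (4,13)–(10,15): clear
  edge (10,15)–(11,23): clear
  edge (11,23)–(0,22): clear
  midpoint (19/2,11) outside
  → clear
Obstacle 2 [(13,7) (16,3) (20,1) (24,7) (19,11)]:
  edge (13,7)–(16,3): clear
  edge (16,3)–(20,1): clear
  edge (20,1)–(24,7): clear
  edge (24,7)–(19,11): clear
  edge (19,11)–(13,7): clear
  midpoint (19/2,11) outside
  → clear
Obstacle 3 [(0,5) (11,0) (7,9)]:
  edge (0,5)–(11,0): clear
  edge (11,0)–(7,9): clear
  edge (7,9)–(0,5): clear
  midpoint (19/2,11) outside
  → clear
Obstacle 4 [(13,19) (22,13) (23,23)]:
  edge (13,19)–(22,13): clear
  edge (22,13)–(23,23): clear
  edge (23,23)–(13,19): clear
  midpoint (19/2,11) outside
  → clear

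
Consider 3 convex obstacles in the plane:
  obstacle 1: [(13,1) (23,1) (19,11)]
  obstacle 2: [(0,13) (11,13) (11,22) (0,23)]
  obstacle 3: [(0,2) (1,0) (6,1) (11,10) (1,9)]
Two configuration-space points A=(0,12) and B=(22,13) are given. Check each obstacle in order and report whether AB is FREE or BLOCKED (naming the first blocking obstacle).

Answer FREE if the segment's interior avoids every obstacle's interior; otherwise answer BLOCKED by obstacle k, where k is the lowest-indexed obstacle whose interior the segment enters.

Obstacle 1 [(13,1) (23,1) (19,11)]:
  edge (13,1)–(23,1): clear
  edge (23,1)–(19,11): clear
  edge (19,11)–(13,1): clear
  midpoint (11,25/2) outside
  → clear
Obstacle 2 [(0,13) (11,13) (11,22) (0,23)]:
  edge (0,13)–(11,13): clear
  edge (11,13)–(11,22): clear
  edge (11,22)–(0,23): clear
  edge (0,23)–(0,13): clear
  midpoint (11,25/2) outside
  → clear
Obstacle 3 [(0,2) (1,0) (6,1) (11,10) (1,9)]:
  edge (0,2)–(1,0): clear
  edge (1,0)–(6,1): clear
  edge (6,1)–(11,10): clear
  edge (11,10)–(1,9): clear
  edge (1,9)–(0,2): clear
  midpoint (11,25/2) outside
  → clear

FREE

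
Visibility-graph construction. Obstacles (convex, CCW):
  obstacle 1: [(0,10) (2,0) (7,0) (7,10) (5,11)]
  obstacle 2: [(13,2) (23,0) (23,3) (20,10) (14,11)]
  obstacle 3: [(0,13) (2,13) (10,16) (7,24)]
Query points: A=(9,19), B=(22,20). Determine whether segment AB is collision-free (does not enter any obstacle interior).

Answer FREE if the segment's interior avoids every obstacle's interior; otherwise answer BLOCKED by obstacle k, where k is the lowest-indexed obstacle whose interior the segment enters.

Obstacle 1 [(0,10) (2,0) (7,0) (7,10) (5,11)]:
  edge (0,10)–(2,0): clear
  edge (2,0)–(7,0): clear
  edge (7,0)–(7,10): clear
  edge (7,10)–(5,11): clear
  edge (5,11)–(0,10): clear
  midpoint (31/2,39/2) outside
  → clear
Obstacle 2 [(13,2) (23,0) (23,3) (20,10) (14,11)]:
  edge (13,2)–(23,0): clear
  edge (23,0)–(23,3): clear
  edge (23,3)–(20,10): clear
  edge (20,10)–(14,11): clear
  edge (14,11)–(13,2): clear
  midpoint (31/2,39/2) outside
  → clear
Obstacle 3 [(0,13) (2,13) (10,16) (7,24)]:
  edge (0,13)–(2,13): clear
  edge (2,13)–(10,16): clear
  edge (10,16)–(7,24): clear
  edge (7,24)–(0,13): clear
  midpoint (31/2,39/2) outside
  → clear

FREE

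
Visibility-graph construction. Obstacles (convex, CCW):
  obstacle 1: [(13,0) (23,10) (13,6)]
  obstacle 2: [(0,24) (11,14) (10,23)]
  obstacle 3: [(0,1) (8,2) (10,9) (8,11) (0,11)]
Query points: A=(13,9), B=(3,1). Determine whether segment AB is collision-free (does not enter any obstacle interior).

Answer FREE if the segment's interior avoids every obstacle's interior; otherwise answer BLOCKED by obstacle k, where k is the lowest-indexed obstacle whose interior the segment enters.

BLOCKED by obstacle 3

Obstacle 1 [(13,0) (23,10) (13,6)]:
  edge (13,0)–(23,10): clear
  edge (23,10)–(13,6): clear
  edge (13,6)–(13,0): clear
  midpoint (8,5) outside
  → clear
Obstacle 2 [(0,24) (11,14) (10,23)]:
  edge (0,24)–(11,14): clear
  edge (11,14)–(10,23): clear
  edge (10,23)–(0,24): clear
  midpoint (8,5) outside
  → clear
Obstacle 3 [(0,1) (8,2) (10,9) (8,11) (0,11)]:
  edge (0,1)–(8,2): crosses AB
  edge (8,2)–(10,9): crosses AB
  edge (10,9)–(8,11): clear
  edge (8,11)–(0,11): clear
  edge (0,11)–(0,1): clear
  → BLOCKED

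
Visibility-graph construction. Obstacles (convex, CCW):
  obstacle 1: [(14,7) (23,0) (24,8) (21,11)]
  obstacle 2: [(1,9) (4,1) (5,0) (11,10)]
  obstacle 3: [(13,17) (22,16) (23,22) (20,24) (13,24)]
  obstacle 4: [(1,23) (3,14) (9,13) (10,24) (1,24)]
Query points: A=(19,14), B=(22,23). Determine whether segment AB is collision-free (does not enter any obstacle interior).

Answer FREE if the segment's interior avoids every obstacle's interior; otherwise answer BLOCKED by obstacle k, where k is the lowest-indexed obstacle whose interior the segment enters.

Obstacle 1 [(14,7) (23,0) (24,8) (21,11)]:
  edge (14,7)–(23,0): clear
  edge (23,0)–(24,8): clear
  edge (24,8)–(21,11): clear
  edge (21,11)–(14,7): clear
  midpoint (41/2,37/2) outside
  → clear
Obstacle 2 [(1,9) (4,1) (5,0) (11,10)]:
  edge (1,9)–(4,1): clear
  edge (4,1)–(5,0): clear
  edge (5,0)–(11,10): clear
  edge (11,10)–(1,9): clear
  midpoint (41/2,37/2) outside
  → clear
Obstacle 3 [(13,17) (22,16) (23,22) (20,24) (13,24)]:
  edge (13,17)–(22,16): crosses AB
  edge (22,16)–(23,22): clear
  edge (23,22)–(20,24): crosses AB
  edge (20,24)–(13,24): clear
  edge (13,24)–(13,17): clear
  → BLOCKED
Obstacle 4 [(1,23) (3,14) (9,13) (10,24) (1,24)]:
  edge (1,23)–(3,14): clear
  edge (3,14)–(9,13): clear
  edge (9,13)–(10,24): clear
  edge (10,24)–(1,24): clear
  edge (1,24)–(1,23): clear
  midpoint (41/2,37/2) outside
  → clear

BLOCKED by obstacle 3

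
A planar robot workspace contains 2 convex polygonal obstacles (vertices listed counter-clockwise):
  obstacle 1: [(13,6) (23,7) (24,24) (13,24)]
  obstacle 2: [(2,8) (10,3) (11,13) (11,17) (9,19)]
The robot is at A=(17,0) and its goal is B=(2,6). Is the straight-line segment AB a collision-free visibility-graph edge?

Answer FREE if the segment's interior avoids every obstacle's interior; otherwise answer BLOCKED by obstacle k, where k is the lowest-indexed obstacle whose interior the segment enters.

FREE

Obstacle 1 [(13,6) (23,7) (24,24) (13,24)]:
  edge (13,6)–(23,7): clear
  edge (23,7)–(24,24): clear
  edge (24,24)–(13,24): clear
  edge (13,24)–(13,6): clear
  midpoint (19/2,3) outside
  → clear
Obstacle 2 [(2,8) (10,3) (11,13) (11,17) (9,19)]:
  edge (2,8)–(10,3): clear
  edge (10,3)–(11,13): clear
  edge (11,13)–(11,17): clear
  edge (11,17)–(9,19): clear
  edge (9,19)–(2,8): clear
  midpoint (19/2,3) outside
  → clear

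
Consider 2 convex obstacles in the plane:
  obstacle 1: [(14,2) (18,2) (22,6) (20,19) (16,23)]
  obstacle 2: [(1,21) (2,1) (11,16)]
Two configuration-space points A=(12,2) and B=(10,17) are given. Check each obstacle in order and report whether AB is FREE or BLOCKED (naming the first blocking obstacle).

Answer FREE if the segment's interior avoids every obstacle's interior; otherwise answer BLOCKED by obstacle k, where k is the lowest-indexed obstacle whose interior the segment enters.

Obstacle 1 [(14,2) (18,2) (22,6) (20,19) (16,23)]:
  edge (14,2)–(18,2): clear
  edge (18,2)–(22,6): clear
  edge (22,6)–(20,19): clear
  edge (20,19)–(16,23): clear
  edge (16,23)–(14,2): clear
  midpoint (11,19/2) outside
  → clear
Obstacle 2 [(1,21) (2,1) (11,16)]:
  edge (1,21)–(2,1): clear
  edge (2,1)–(11,16): crosses AB
  edge (11,16)–(1,21): crosses AB
  → BLOCKED

BLOCKED by obstacle 2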